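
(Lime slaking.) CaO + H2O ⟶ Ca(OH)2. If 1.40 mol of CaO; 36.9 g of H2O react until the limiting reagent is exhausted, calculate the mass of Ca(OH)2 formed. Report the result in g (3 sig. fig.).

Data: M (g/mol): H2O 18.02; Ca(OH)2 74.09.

n(CaO) = 1.400 mol
n(H2O) = 36.90 / 18.02 = 2.048 mol
n/ν for CaO = 1.400/1 = 1.400
n/ν for H2O = 2.048/1 = 2.048
Smallest n/ν is CaO → limiting reagent.
n(Ca(OH)2) = (1/1) × 1.400 = 1.400 mol
mass = 1.400 × 74.09 = 103.7 g

104 g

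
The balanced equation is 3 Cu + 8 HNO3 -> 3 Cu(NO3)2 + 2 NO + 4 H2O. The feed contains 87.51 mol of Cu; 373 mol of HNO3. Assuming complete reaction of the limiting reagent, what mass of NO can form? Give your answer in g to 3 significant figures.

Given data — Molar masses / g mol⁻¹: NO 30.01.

n(Cu) = 87.51 mol
n(HNO3) = 373.0 mol
n/ν for Cu = 87.51/3 = 29.17
n/ν for HNO3 = 373.0/8 = 46.63
Smallest n/ν is Cu → limiting reagent.
n(NO) = (2/3) × 87.51 = 58.34 mol
mass = 58.34 × 30.01 = 1751 g

1750 g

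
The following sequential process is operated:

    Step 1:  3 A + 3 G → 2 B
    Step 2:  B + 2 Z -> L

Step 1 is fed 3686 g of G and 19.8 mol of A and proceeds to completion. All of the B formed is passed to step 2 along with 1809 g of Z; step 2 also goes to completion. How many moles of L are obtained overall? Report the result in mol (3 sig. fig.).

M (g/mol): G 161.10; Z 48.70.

Step 1:
n(G) = 3686 / 161.10 = 22.88 mol
n(A) = 19.80 mol
n/ν → G: 7.627, A: 6.600; A is limiting.
n(B) produced = (2/3) × 19.80 = 13.20 mol
Step 2:
n(B) available = 13.20 mol
n(Z) = 1809 / 48.70 = 37.15 mol
n/ν → B: 13.20, Z: 18.58; B is limiting.
n(L) = (1/1) × 13.20 = 13.20 mol

13.2 mol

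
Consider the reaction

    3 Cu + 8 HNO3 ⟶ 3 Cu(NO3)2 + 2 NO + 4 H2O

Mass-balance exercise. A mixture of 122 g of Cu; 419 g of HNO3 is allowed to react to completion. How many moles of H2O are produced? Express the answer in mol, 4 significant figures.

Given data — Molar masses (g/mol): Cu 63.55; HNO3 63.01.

2.560 mol

n(Cu) = 122.0 / 63.55 = 1.920 mol
n(HNO3) = 419.0 / 63.01 = 6.650 mol
n/ν for Cu = 1.920/3 = 0.6400
n/ν for HNO3 = 6.650/8 = 0.8313
Smallest n/ν is Cu → limiting reagent.
n(H2O) = (4/3) × 1.920 = 2.560 mol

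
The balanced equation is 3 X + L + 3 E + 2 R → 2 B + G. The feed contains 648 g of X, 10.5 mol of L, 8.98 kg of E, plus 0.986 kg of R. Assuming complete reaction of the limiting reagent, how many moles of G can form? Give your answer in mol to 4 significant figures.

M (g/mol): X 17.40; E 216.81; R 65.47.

7.530 mol

n(X) = 648.0 / 17.40 = 37.24 mol
n(L) = 10.50 mol
n(E) = 8.980×1000 / 216.81 = 41.42 mol
n(R) = 0.9860×1000 / 65.47 = 15.06 mol
n/ν for X = 37.24/3 = 12.41
n/ν for L = 10.50/1 = 10.50
n/ν for E = 41.42/3 = 13.81
n/ν for R = 15.06/2 = 7.530
Smallest n/ν is R → limiting reagent.
n(G) = (1/2) × 15.06 = 7.530 mol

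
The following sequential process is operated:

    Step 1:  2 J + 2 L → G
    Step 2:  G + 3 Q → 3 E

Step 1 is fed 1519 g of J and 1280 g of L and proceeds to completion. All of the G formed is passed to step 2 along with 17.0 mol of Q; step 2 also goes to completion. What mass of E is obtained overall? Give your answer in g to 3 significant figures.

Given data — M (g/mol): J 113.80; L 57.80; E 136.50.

2320 g

Step 1:
n(J) = 1519 / 113.80 = 13.35 mol
n(L) = 1280 / 57.80 = 22.15 mol
n/ν for J = 13.35/2 = 6.675
n/ν for L = 22.15/2 = 11.08
Smallest n/ν is J → limiting reagent.
n(G) produced = (1/2) × 13.35 = 6.675 mol
Step 2:
n(G) available = 6.675 mol
n(Q) = 17.00 mol
n/ν for G = 6.675/1 = 6.675
n/ν for Q = 17.00/3 = 5.667
Smallest n/ν is Q → limiting reagent.
n(E) = (3/3) × 17.00 = 17.00 mol
mass = 17.00 × 136.50 = 2321 g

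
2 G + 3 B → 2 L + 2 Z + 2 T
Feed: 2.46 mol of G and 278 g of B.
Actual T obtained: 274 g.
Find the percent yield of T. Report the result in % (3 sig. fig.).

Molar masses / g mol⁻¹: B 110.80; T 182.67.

n(G) = 2.460 mol
n(B) = 278.0 / 110.80 = 2.509 mol
n/ν → G: 1.230, B: 0.8363; B is limiting.
theoretical n(T) = (2/3) × 2.509 = 1.673 mol → 305.6 g
% yield = 274 / 305.6 × 100 = 89.66 %

89.7 %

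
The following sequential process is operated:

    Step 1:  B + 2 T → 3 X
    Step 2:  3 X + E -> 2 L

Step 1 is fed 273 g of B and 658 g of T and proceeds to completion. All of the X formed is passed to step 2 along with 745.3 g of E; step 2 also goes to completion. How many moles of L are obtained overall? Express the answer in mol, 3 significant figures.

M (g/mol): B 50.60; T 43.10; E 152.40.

9.78 mol

Step 1:
n(B) = 273.0 / 50.60 = 5.395 mol
n(T) = 658.0 / 43.10 = 15.27 mol
n/ν → B: 5.395, T: 7.635; B is limiting.
n(X) produced = (3/1) × 5.395 = 16.19 mol
Step 2:
n(X) available = 16.19 mol
n(E) = 745.3 / 152.40 = 4.890 mol
n/ν → X: 5.397, E: 4.890; E is limiting.
n(L) = (2/1) × 4.890 = 9.780 mol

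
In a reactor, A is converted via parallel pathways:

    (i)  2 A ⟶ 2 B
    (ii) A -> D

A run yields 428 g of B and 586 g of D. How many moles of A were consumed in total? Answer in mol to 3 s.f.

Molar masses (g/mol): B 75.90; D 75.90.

n(B) = 428 / 75.90 = 5.639 mol
n(D) = 586 / 75.90 = 7.721 mol
n(A) via (i) = (2/2)×5.639 = 5.639 mol
n(A) via (ii) = (1/1)×7.721 = 7.721 mol
total n(A) = 5.639 + 7.721 = 13.36 mol

13.4 mol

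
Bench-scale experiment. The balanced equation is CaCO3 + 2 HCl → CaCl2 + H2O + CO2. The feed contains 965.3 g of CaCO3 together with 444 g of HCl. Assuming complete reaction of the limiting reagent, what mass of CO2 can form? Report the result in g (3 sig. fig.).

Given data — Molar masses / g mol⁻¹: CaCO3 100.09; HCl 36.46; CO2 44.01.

n(CaCO3) = 965.3 / 100.09 = 9.644 mol
n(HCl) = 444.0 / 36.46 = 12.18 mol
n/ν for CaCO3 = 9.644/1 = 9.644
n/ν for HCl = 12.18/2 = 6.090
Smallest n/ν is HCl → limiting reagent.
n(CO2) = (1/2) × 12.18 = 6.090 mol
mass = 6.090 × 44.01 = 268.0 g

268 g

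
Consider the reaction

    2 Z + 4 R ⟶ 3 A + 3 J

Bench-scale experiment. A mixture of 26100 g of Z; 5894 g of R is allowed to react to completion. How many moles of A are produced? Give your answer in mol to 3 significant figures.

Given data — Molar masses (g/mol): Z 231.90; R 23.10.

169 mol

n(Z) = 26100 / 231.90 = 112.5 mol
n(R) = 5894 / 23.10 = 255.2 mol
n/ν for Z = 112.5/2 = 56.25
n/ν for R = 255.2/4 = 63.80
Smallest n/ν is Z → limiting reagent.
n(A) = (3/2) × 112.5 = 168.8 mol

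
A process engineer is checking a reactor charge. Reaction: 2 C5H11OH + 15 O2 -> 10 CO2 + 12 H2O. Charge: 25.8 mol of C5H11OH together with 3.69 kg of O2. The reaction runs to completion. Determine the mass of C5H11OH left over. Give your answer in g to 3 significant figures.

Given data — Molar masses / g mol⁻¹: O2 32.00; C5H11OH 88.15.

919 g

n(C5H11OH) = 25.80 mol
n(O2) = 3.690×1000 / 32.00 = 115.3 mol
n/ν for C5H11OH = 25.80/2 = 12.90
n/ν for O2 = 115.3/15 = 7.687
Smallest n/ν is O2 → limiting reagent.
C5H11OH consumed = (2/15) × 115.3 = 15.37 mol
C5H11OH remaining = 25.80 − 15.37 = 10.43 mol
mass = 10.43 × 88.15 = 919.4 g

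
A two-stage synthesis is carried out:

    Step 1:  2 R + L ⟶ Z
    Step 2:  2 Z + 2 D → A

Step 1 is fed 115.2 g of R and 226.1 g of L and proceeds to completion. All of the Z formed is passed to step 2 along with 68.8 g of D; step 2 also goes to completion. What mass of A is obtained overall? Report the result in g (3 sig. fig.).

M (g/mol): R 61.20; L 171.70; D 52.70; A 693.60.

326 g

Step 1:
n(R) = 115.2 / 61.20 = 1.882 mol
n(L) = 226.1 / 171.70 = 1.317 mol
n/ν for R = 1.882/2 = 0.9410
n/ν for L = 1.317/1 = 1.317
Smallest n/ν is R → limiting reagent.
n(Z) produced = (1/2) × 1.882 = 0.9410 mol
Step 2:
n(Z) available = 0.9410 mol
n(D) = 68.80 / 52.70 = 1.306 mol
n/ν for Z = 0.9410/2 = 0.4705
n/ν for D = 1.306/2 = 0.6530
Smallest n/ν is Z → limiting reagent.
n(A) = (1/2) × 0.9410 = 0.4705 mol
mass = 0.4705 × 693.60 = 326.3 g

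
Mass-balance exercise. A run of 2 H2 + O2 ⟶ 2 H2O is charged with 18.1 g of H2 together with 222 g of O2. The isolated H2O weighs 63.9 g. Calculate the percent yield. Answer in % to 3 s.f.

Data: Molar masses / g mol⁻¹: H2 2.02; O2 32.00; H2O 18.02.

39.6 %

n(H2) = 18.10 / 2.02 = 8.960 mol
n(O2) = 222.0 / 32.00 = 6.938 mol
n/ν for H2 = 8.960/2 = 4.480
n/ν for O2 = 6.938/1 = 6.938
Smallest n/ν is H2 → limiting reagent.
theoretical n(H2O) = (2/2) × 8.960 = 8.960 mol → 161.5 g
% yield = 63.9 / 161.5 × 100 = 39.57 %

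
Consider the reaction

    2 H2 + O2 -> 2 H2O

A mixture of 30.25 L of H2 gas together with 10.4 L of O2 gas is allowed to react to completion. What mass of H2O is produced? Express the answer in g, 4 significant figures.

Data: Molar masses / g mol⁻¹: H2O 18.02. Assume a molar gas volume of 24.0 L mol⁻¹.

n(H2) = 30.25 / 24.0 = 1.260 mol
n(O2) = 10.40 / 24.0 = 0.4333 mol
n/ν → H2: 0.6300, O2: 0.4333; O2 is limiting.
n(H2O) = (2/1) × 0.4333 = 0.8666 mol
mass = 0.8666 × 18.02 = 15.62 g

15.62 g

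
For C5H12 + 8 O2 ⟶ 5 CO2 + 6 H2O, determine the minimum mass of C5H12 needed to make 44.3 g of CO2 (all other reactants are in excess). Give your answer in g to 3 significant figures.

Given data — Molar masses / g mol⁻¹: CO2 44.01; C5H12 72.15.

n(CO2) = 44.3 / 44.01 = 1.007 mol
n(C5H12) = (1/5) × 1.007 = 0.2014 mol
mass = 0.2014 × 72.15 = 14.53 g

14.5 g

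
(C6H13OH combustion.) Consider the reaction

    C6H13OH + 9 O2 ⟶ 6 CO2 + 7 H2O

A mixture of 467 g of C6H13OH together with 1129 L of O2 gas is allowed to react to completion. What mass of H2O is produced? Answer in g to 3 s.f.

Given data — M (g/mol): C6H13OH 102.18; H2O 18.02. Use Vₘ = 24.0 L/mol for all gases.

577 g

n(C6H13OH) = 467.0 / 102.18 = 4.570 mol
n(O2) = 1129 / 24.0 = 47.04 mol
n/ν for C6H13OH = 4.570/1 = 4.570
n/ν for O2 = 47.04/9 = 5.227
Smallest n/ν is C6H13OH → limiting reagent.
n(H2O) = (7/1) × 4.570 = 31.99 mol
mass = 31.99 × 18.02 = 576.5 g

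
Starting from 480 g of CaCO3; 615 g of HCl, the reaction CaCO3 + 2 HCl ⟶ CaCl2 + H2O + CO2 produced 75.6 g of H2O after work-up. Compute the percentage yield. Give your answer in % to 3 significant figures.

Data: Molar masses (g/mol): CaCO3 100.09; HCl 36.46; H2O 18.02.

n(CaCO3) = 480.0 / 100.09 = 4.796 mol
n(HCl) = 615.0 / 36.46 = 16.87 mol
n/ν for CaCO3 = 4.796/1 = 4.796
n/ν for HCl = 16.87/2 = 8.435
Smallest n/ν is CaCO3 → limiting reagent.
theoretical n(H2O) = (1/1) × 4.796 = 4.796 mol → 86.42 g
% yield = 75.6 / 86.42 × 100 = 87.48 %

87.5 %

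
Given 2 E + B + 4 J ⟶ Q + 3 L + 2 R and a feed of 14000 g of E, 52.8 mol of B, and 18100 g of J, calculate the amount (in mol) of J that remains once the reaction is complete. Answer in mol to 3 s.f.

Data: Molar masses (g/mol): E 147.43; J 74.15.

n(E) = 14000 / 147.43 = 94.96 mol
n(B) = 52.80 mol
n(J) = 18100 / 74.15 = 244.1 mol
n/ν for E = 94.96/2 = 47.48
n/ν for B = 52.80/1 = 52.80
n/ν for J = 244.1/4 = 61.03
Smallest n/ν is E → limiting reagent.
J consumed = (4/2) × 94.96 = 189.9 mol
J remaining = 244.1 − 189.9 = 54.20 mol

54.2 mol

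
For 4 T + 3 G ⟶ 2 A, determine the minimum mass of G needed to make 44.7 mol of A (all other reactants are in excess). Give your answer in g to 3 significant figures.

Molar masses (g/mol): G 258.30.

n(A) = 44.70 mol
n(G) = (3/2) × 44.70 = 67.05 mol
mass = 67.05 × 258.30 = 17320 g

17300 g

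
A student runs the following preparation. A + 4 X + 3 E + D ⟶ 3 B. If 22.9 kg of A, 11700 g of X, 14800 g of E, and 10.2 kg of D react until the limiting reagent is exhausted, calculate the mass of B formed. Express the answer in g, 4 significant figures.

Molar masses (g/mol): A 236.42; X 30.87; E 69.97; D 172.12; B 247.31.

43970 g

n(A) = 22.90×1000 / 236.42 = 96.86 mol
n(X) = 11700 / 30.87 = 379.0 mol
n(E) = 14800 / 69.97 = 211.5 mol
n(D) = 10.20×1000 / 172.12 = 59.26 mol
n/ν for A = 96.86/1 = 96.86
n/ν for X = 379.0/4 = 94.75
n/ν for E = 211.5/3 = 70.50
n/ν for D = 59.26/1 = 59.26
Smallest n/ν is D → limiting reagent.
n(B) = (3/1) × 59.26 = 177.8 mol
mass = 177.8 × 247.31 = 43970 g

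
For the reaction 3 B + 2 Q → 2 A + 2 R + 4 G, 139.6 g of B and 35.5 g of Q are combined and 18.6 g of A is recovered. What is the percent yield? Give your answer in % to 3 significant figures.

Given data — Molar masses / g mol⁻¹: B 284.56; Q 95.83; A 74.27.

76.6 %

n(B) = 139.6 / 284.56 = 0.4906 mol
n(Q) = 35.50 / 95.83 = 0.3704 mol
n/ν → B: 0.1635, Q: 0.1852; B is limiting.
theoretical n(A) = (2/3) × 0.4906 = 0.3271 mol → 24.29 g
% yield = 18.6 / 24.29 × 100 = 76.57 %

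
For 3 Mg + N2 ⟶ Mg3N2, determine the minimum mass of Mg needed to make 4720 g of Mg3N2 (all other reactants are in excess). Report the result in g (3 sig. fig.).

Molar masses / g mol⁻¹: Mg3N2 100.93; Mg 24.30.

n(Mg3N2) = 4720 / 100.93 = 46.77 mol
n(Mg) = (3/1) × 46.77 = 140.3 mol
mass = 140.3 × 24.30 = 3409 g

3410 g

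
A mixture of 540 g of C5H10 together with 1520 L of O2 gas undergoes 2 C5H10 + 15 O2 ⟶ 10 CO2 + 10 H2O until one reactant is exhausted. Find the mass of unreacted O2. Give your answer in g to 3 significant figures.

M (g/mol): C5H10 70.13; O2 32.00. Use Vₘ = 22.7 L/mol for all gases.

295 g

n(C5H10) = 540.0 / 70.13 = 7.700 mol
n(O2) = 1520 / 22.7 = 66.96 mol
n/ν for C5H10 = 7.700/2 = 3.850
n/ν for O2 = 66.96/15 = 4.464
Smallest n/ν is C5H10 → limiting reagent.
O2 consumed = (15/2) × 7.700 = 57.75 mol
O2 remaining = 66.96 − 57.75 = 9.210 mol
mass = 9.210 × 32.00 = 294.7 g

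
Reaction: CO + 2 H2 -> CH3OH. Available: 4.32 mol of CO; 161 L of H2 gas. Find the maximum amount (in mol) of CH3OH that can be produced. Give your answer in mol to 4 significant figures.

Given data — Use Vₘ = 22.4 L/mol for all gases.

3.594 mol

n(CO) = 4.320 mol
n(H2) = 161.0 / 22.4 = 7.188 mol
n/ν for CO = 4.320/1 = 4.320
n/ν for H2 = 7.188/2 = 3.594
Smallest n/ν is H2 → limiting reagent.
n(CH3OH) = (1/2) × 7.188 = 3.594 mol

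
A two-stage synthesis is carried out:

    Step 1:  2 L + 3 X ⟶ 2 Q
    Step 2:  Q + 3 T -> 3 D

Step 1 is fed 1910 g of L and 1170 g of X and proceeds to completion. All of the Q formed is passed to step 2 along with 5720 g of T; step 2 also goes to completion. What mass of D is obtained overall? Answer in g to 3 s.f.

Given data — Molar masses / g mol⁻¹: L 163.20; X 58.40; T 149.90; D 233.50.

8200 g

Step 1:
n(L) = 1910 / 163.20 = 11.70 mol
n(X) = 1170 / 58.40 = 20.03 mol
n/ν → L: 5.850, X: 6.677; L is limiting.
n(Q) produced = (2/2) × 11.70 = 11.70 mol
Step 2:
n(Q) available = 11.70 mol
n(T) = 5720 / 149.90 = 38.16 mol
n/ν → Q: 11.70, T: 12.72; Q is limiting.
n(D) = (3/1) × 11.70 = 35.10 mol
mass = 35.10 × 233.50 = 8196 g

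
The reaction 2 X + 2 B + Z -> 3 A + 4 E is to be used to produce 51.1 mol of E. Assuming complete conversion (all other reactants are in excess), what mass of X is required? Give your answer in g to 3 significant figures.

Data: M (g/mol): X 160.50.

4100 g

n(E) = 51.10 mol
n(X) = (2/4) × 51.10 = 25.55 mol
mass = 25.55 × 160.50 = 4101 g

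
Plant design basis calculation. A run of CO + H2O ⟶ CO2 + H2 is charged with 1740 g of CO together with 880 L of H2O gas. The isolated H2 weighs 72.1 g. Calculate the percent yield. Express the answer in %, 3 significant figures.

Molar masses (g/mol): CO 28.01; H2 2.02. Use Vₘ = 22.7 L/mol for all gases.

92.1 %

n(CO) = 1740 / 28.01 = 62.12 mol
n(H2O) = 880.0 / 22.7 = 38.77 mol
n/ν for CO = 62.12/1 = 62.12
n/ν for H2O = 38.77/1 = 38.77
Smallest n/ν is H2O → limiting reagent.
theoretical n(H2) = (1/1) × 38.77 = 38.77 mol → 78.32 g
% yield = 72.1 / 78.32 × 100 = 92.06 %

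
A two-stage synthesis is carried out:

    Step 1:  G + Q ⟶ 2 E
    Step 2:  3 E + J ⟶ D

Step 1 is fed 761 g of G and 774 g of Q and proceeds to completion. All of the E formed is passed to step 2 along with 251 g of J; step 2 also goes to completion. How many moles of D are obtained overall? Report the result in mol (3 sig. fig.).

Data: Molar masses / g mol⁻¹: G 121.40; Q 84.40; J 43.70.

4.18 mol

Step 1:
n(G) = 761.0 / 121.40 = 6.269 mol
n(Q) = 774.0 / 84.40 = 9.171 mol
n/ν for G = 6.269/1 = 6.269
n/ν for Q = 9.171/1 = 9.171
Smallest n/ν is G → limiting reagent.
n(E) produced = (2/1) × 6.269 = 12.54 mol
Step 2:
n(E) available = 12.54 mol
n(J) = 251.0 / 43.70 = 5.744 mol
n/ν for E = 12.54/3 = 4.180
n/ν for J = 5.744/1 = 5.744
Smallest n/ν is E → limiting reagent.
n(D) = (1/3) × 12.54 = 4.180 mol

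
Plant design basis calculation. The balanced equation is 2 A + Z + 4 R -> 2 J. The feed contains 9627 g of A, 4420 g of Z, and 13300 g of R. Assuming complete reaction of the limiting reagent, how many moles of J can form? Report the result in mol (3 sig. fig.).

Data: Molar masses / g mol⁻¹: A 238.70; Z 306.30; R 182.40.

28.9 mol

n(A) = 9627 / 238.70 = 40.33 mol
n(Z) = 4420 / 306.30 = 14.43 mol
n(R) = 13300 / 182.40 = 72.92 mol
n/ν → A: 20.17, Z: 14.43, R: 18.23; Z is limiting.
n(J) = (2/1) × 14.43 = 28.86 mol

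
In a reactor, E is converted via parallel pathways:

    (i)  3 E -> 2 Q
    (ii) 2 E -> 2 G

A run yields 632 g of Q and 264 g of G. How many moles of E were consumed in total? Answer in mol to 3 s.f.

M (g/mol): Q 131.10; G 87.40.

10.3 mol

n(Q) = 632 / 131.10 = 4.821 mol
n(G) = 264 / 87.40 = 3.021 mol
n(E) via (i) = (3/2)×4.821 = 7.232 mol
n(E) via (ii) = (2/2)×3.021 = 3.021 mol
total n(E) = 7.232 + 3.021 = 10.25 mol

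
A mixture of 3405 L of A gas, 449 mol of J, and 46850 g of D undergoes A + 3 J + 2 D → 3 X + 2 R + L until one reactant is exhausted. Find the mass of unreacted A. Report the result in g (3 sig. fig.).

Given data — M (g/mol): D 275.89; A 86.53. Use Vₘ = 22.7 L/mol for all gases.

5630 g

n(A) = 3405 / 22.7 = 150.0 mol
n(J) = 449.0 mol
n(D) = 46850 / 275.89 = 169.8 mol
n/ν → A: 150.0, J: 149.7, D: 84.90; D is limiting.
A consumed = (1/2) × 169.8 = 84.90 mol
A remaining = 150.0 − 84.90 = 65.10 mol
mass = 65.10 × 86.53 = 5633 g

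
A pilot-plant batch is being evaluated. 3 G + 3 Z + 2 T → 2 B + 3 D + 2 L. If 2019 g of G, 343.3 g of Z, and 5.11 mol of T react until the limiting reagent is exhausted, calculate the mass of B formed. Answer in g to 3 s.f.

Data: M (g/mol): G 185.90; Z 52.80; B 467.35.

2030 g

n(G) = 2019 / 185.90 = 10.86 mol
n(Z) = 343.3 / 52.80 = 6.502 mol
n(T) = 5.110 mol
n/ν → G: 3.620, Z: 2.167, T: 2.555; Z is limiting.
n(B) = (2/3) × 6.502 = 4.335 mol
mass = 4.335 × 467.35 = 2026 g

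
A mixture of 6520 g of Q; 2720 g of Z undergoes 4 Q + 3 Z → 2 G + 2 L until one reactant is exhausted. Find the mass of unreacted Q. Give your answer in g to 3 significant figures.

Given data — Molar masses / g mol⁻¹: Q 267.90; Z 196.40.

1570 g

n(Q) = 6520 / 267.90 = 24.34 mol
n(Z) = 2720 / 196.40 = 13.85 mol
n/ν for Q = 24.34/4 = 6.085
n/ν for Z = 13.85/3 = 4.617
Smallest n/ν is Z → limiting reagent.
Q consumed = (4/3) × 13.85 = 18.47 mol
Q remaining = 24.34 − 18.47 = 5.870 mol
mass = 5.870 × 267.90 = 1573 g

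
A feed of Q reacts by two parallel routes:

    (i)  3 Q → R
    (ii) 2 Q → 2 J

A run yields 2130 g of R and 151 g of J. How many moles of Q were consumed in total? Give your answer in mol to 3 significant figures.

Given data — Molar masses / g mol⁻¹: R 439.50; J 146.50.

n(R) = 2130 / 439.50 = 4.846 mol
n(J) = 151 / 146.50 = 1.031 mol
n(Q) via (i) = (3/1)×4.846 = 14.54 mol
n(Q) via (ii) = (2/2)×1.031 = 1.031 mol
total n(Q) = 14.54 + 1.031 = 15.57 mol

15.6 mol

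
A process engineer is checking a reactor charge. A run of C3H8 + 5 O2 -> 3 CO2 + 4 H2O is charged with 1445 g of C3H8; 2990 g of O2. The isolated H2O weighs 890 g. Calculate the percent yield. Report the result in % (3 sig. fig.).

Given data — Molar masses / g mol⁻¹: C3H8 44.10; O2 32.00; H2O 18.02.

n(C3H8) = 1445 / 44.10 = 32.77 mol
n(O2) = 2990 / 32.00 = 93.44 mol
n/ν for C3H8 = 32.77/1 = 32.77
n/ν for O2 = 93.44/5 = 18.69
Smallest n/ν is O2 → limiting reagent.
theoretical n(H2O) = (4/5) × 93.44 = 74.75 mol → 1347 g
% yield = 890 / 1347 × 100 = 66.07 %

66.1 %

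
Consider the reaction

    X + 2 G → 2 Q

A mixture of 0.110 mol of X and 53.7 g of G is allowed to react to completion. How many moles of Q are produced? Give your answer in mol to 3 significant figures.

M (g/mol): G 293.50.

n(X) = 0.1100 mol
n(G) = 53.70 / 293.50 = 0.1830 mol
n/ν for X = 0.1100/1 = 0.1100
n/ν for G = 0.1830/2 = 0.09150
Smallest n/ν is G → limiting reagent.
n(Q) = (2/2) × 0.1830 = 0.1830 mol

0.183 mol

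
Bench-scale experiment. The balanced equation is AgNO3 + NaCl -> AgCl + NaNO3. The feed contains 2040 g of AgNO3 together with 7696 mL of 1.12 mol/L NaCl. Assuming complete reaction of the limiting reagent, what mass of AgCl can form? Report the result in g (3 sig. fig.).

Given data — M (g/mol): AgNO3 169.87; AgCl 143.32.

n(AgNO3) = 2040 / 169.87 = 12.01 mol
n(NaCl) = 1.12 × 7696/1000 = 8.620 mol
n/ν for AgNO3 = 12.01/1 = 12.01
n/ν for NaCl = 8.620/1 = 8.620
Smallest n/ν is NaCl → limiting reagent.
n(AgCl) = (1/1) × 8.620 = 8.620 mol
mass = 8.620 × 143.32 = 1235 g

1240 g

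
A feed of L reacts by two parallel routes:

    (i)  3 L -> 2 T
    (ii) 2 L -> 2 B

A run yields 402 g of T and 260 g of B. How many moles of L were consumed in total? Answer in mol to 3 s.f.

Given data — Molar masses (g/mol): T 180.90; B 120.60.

5.49 mol

n(T) = 402 / 180.90 = 2.222 mol
n(B) = 260 / 120.60 = 2.156 mol
n(L) via (i) = (3/2)×2.222 = 3.333 mol
n(L) via (ii) = (2/2)×2.156 = 2.156 mol
total n(L) = 3.333 + 2.156 = 5.489 mol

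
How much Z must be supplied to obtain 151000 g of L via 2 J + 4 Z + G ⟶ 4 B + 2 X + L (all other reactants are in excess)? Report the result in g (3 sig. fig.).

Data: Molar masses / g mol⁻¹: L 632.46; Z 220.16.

n(L) = 151000 / 632.46 = 238.8 mol
n(Z) = (4/1) × 238.8 = 955.2 mol
mass = 955.2 × 220.16 = 210300 g

210000 g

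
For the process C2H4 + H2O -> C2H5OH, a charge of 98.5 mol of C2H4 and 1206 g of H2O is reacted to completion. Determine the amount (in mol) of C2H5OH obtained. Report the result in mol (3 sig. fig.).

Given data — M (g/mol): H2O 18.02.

n(C2H4) = 98.50 mol
n(H2O) = 1206 / 18.02 = 66.93 mol
n/ν for C2H4 = 98.50/1 = 98.50
n/ν for H2O = 66.93/1 = 66.93
Smallest n/ν is H2O → limiting reagent.
n(C2H5OH) = (1/1) × 66.93 = 66.93 mol

66.9 mol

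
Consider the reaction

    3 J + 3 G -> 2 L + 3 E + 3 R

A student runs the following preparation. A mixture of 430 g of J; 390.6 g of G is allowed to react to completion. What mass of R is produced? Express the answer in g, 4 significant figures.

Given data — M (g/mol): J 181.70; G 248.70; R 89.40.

140.4 g

n(J) = 430.0 / 181.70 = 2.367 mol
n(G) = 390.6 / 248.70 = 1.571 mol
n/ν for J = 2.367/3 = 0.7890
n/ν for G = 1.571/3 = 0.5237
Smallest n/ν is G → limiting reagent.
n(R) = (3/3) × 1.571 = 1.571 mol
mass = 1.571 × 89.40 = 140.4 g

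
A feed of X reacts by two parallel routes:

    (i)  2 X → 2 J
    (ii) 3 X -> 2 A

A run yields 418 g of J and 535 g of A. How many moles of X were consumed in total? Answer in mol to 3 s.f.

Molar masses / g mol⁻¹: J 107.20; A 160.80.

8.89 mol

n(J) = 418 / 107.20 = 3.899 mol
n(A) = 535 / 160.80 = 3.327 mol
n(X) via (i) = (2/2)×3.899 = 3.899 mol
n(X) via (ii) = (3/2)×3.327 = 4.991 mol
total n(X) = 3.899 + 4.991 = 8.890 mol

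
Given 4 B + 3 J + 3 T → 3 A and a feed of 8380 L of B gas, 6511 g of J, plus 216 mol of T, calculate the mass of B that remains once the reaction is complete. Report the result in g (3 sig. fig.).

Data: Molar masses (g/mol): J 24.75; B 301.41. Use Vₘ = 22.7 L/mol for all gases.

24500 g

n(B) = 8380 / 22.7 = 369.2 mol
n(J) = 6511 / 24.75 = 263.1 mol
n(T) = 216.0 mol
n/ν for B = 369.2/4 = 92.30
n/ν for J = 263.1/3 = 87.70
n/ν for T = 216.0/3 = 72.00
Smallest n/ν is T → limiting reagent.
B consumed = (4/3) × 216.0 = 288.0 mol
B remaining = 369.2 − 288.0 = 81.20 mol
mass = 81.20 × 301.41 = 24470 g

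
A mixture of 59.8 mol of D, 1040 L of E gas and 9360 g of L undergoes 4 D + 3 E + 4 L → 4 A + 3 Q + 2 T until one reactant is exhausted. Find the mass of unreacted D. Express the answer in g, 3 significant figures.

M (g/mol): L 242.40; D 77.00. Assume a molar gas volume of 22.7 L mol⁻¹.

n(D) = 59.80 mol
n(E) = 1040 / 22.7 = 45.81 mol
n(L) = 9360 / 242.40 = 38.61 mol
n/ν → D: 14.95, E: 15.27, L: 9.653; L is limiting.
D consumed = (4/4) × 38.61 = 38.61 mol
D remaining = 59.80 − 38.61 = 21.19 mol
mass = 21.19 × 77.00 = 1632 g

1630 g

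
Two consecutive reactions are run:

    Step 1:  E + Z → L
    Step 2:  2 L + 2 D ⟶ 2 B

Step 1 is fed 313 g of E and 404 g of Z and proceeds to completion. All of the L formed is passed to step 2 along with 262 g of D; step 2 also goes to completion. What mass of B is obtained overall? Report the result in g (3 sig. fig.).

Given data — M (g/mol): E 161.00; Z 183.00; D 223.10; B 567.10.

666 g

Step 1:
n(E) = 313.0 / 161.00 = 1.944 mol
n(Z) = 404.0 / 183.00 = 2.208 mol
n/ν → E: 1.944, Z: 2.208; E is limiting.
n(L) produced = (1/1) × 1.944 = 1.944 mol
Step 2:
n(L) available = 1.944 mol
n(D) = 262.0 / 223.10 = 1.174 mol
n/ν → L: 0.9720, D: 0.5870; D is limiting.
n(B) = (2/2) × 1.174 = 1.174 mol
mass = 1.174 × 567.10 = 665.8 g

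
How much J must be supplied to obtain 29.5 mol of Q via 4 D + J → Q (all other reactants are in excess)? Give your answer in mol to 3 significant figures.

29.5 mol

n(Q) = 29.50 mol
n(J) = (1/1) × 29.50 = 29.50 mol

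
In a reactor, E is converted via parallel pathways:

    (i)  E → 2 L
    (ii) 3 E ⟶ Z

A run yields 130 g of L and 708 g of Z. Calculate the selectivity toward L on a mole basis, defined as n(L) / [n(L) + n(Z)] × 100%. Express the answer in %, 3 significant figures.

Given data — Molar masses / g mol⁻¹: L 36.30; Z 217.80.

n(L) = 130 / 36.30 = 3.581 mol
n(Z) = 708 / 217.80 = 3.251 mol
selectivity = 3.581/(3.581+3.251) × 100 = 52.42 %

52.4 %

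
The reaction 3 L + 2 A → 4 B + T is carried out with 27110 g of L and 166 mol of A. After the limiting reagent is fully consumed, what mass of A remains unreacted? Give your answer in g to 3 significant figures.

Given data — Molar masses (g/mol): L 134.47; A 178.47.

n(L) = 27110 / 134.47 = 201.6 mol
n(A) = 166.0 mol
n/ν for L = 201.6/3 = 67.20
n/ν for A = 166.0/2 = 83.00
Smallest n/ν is L → limiting reagent.
A consumed = (2/3) × 201.6 = 134.4 mol
A remaining = 166.0 − 134.4 = 31.60 mol
mass = 31.60 × 178.47 = 5640 g

5640 g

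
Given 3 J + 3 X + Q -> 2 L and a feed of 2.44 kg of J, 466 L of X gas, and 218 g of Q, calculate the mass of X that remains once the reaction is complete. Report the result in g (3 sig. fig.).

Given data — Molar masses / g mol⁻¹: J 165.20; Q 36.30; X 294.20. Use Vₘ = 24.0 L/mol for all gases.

1370 g

n(J) = 2.440×1000 / 165.20 = 14.77 mol
n(X) = 466.0 / 24.0 = 19.42 mol
n(Q) = 218.0 / 36.30 = 6.006 mol
n/ν → J: 4.923, X: 6.473, Q: 6.006; J is limiting.
X consumed = (3/3) × 14.77 = 14.77 mol
X remaining = 19.42 − 14.77 = 4.650 mol
mass = 4.650 × 294.20 = 1368 g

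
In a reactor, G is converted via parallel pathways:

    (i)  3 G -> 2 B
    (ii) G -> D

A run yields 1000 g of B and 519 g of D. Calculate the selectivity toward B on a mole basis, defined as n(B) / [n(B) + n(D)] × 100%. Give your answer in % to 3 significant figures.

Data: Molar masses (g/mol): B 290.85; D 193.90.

56.2 %

n(B) = 1000 / 290.85 = 3.438 mol
n(D) = 519 / 193.90 = 2.677 mol
selectivity = 3.438/(3.438+2.677) × 100 = 56.22 %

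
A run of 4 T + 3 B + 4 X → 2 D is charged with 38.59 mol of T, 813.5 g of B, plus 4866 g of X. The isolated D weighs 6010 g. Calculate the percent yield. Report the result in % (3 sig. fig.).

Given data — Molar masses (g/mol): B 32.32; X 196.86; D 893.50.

54.4 %

n(T) = 38.59 mol
n(B) = 813.5 / 32.32 = 25.17 mol
n(X) = 4866 / 196.86 = 24.72 mol
n/ν → T: 9.648, B: 8.390, X: 6.180; X is limiting.
theoretical n(D) = (2/4) × 24.72 = 12.36 mol → 11040 g
% yield = 6010 / 11040 × 100 = 54.44 %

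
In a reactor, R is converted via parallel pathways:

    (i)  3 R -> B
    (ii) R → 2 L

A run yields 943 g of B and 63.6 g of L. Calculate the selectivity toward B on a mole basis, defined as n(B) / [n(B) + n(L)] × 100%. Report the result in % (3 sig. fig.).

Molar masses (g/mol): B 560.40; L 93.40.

71.2 %

n(B) = 943 / 560.40 = 1.683 mol
n(L) = 63.6 / 93.40 = 0.6809 mol
selectivity = 1.683/(1.683+0.6809) × 100 = 71.20 %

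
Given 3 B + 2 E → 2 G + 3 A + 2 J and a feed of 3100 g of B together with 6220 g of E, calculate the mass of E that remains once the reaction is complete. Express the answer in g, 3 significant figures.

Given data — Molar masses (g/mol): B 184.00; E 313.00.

2700 g

n(B) = 3100 / 184.00 = 16.85 mol
n(E) = 6220 / 313.00 = 19.87 mol
n/ν for B = 16.85/3 = 5.617
n/ν for E = 19.87/2 = 9.935
Smallest n/ν is B → limiting reagent.
E consumed = (2/3) × 16.85 = 11.23 mol
E remaining = 19.87 − 11.23 = 8.640 mol
mass = 8.640 × 313.00 = 2704 g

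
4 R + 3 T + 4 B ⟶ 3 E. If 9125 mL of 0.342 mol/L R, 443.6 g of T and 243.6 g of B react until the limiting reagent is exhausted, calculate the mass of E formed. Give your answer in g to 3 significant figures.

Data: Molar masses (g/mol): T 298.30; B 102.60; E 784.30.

n(R) = 0.342 × 9125/1000 = 3.121 mol
n(T) = 443.6 / 298.30 = 1.487 mol
n(B) = 243.6 / 102.60 = 2.374 mol
n/ν for R = 3.121/4 = 0.7803
n/ν for T = 1.487/3 = 0.4957
n/ν for B = 2.374/4 = 0.5935
Smallest n/ν is T → limiting reagent.
n(E) = (3/3) × 1.487 = 1.487 mol
mass = 1.487 × 784.30 = 1166 g

1170 g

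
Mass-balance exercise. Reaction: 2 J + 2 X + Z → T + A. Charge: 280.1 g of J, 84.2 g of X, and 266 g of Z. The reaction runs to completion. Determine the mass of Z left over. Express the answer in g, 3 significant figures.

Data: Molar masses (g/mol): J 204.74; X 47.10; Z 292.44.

n(J) = 280.1 / 204.74 = 1.368 mol
n(X) = 84.20 / 47.10 = 1.788 mol
n(Z) = 266.0 / 292.44 = 0.9096 mol
n/ν for J = 1.368/2 = 0.6840
n/ν for X = 1.788/2 = 0.8940
n/ν for Z = 0.9096/1 = 0.9096
Smallest n/ν is J → limiting reagent.
Z consumed = (1/2) × 1.368 = 0.6840 mol
Z remaining = 0.9096 − 0.6840 = 0.2256 mol
mass = 0.2256 × 292.44 = 65.97 g

66.0 g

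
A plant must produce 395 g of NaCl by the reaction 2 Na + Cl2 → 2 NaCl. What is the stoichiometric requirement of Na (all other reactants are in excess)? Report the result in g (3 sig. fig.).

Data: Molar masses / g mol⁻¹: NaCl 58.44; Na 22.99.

155 g

n(NaCl) = 395 / 58.44 = 6.759 mol
n(Na) = (2/2) × 6.759 = 6.759 mol
mass = 6.759 × 22.99 = 155.4 g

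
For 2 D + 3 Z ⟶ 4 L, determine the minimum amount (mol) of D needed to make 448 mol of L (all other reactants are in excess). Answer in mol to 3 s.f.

n(L) = 448.0 mol
n(D) = (2/4) × 448.0 = 224.0 mol

224 mol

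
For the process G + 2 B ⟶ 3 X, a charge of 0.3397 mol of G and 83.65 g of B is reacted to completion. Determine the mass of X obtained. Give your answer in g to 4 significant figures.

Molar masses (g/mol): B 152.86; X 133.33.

n(G) = 0.3397 mol
n(B) = 83.65 / 152.86 = 0.5472 mol
n/ν for G = 0.3397/1 = 0.3397
n/ν for B = 0.5472/2 = 0.2736
Smallest n/ν is B → limiting reagent.
n(X) = (3/2) × 0.5472 = 0.8208 mol
mass = 0.8208 × 133.33 = 109.4 g

109.4 g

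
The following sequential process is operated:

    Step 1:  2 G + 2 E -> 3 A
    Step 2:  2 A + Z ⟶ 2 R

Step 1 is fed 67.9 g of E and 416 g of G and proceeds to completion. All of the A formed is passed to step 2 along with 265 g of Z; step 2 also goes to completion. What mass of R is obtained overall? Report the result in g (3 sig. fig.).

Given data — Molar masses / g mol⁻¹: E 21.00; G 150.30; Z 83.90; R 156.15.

Step 1:
n(E) = 67.90 / 21.00 = 3.233 mol
n(G) = 416.0 / 150.30 = 2.768 mol
n/ν → E: 1.617, G: 1.384; G is limiting.
n(A) produced = (3/2) × 2.768 = 4.152 mol
Step 2:
n(A) available = 4.152 mol
n(Z) = 265.0 / 83.90 = 3.159 mol
n/ν → A: 2.076, Z: 3.159; A is limiting.
n(R) = (2/2) × 4.152 = 4.152 mol
mass = 4.152 × 156.15 = 648.3 g

648 g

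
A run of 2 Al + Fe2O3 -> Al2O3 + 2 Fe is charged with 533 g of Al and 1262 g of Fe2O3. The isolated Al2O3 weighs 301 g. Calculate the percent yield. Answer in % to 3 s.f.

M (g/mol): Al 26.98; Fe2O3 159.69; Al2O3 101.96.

n(Al) = 533.0 / 26.98 = 19.76 mol
n(Fe2O3) = 1262 / 159.69 = 7.903 mol
n/ν for Al = 19.76/2 = 9.880
n/ν for Fe2O3 = 7.903/1 = 7.903
Smallest n/ν is Fe2O3 → limiting reagent.
theoretical n(Al2O3) = (1/1) × 7.903 = 7.903 mol → 805.8 g
% yield = 301 / 805.8 × 100 = 37.35 %

37.4 %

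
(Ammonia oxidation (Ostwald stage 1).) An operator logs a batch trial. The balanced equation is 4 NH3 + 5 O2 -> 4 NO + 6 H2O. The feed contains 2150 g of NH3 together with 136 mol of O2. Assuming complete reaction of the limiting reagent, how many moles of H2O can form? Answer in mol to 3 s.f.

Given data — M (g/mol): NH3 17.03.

n(NH3) = 2150 / 17.03 = 126.2 mol
n(O2) = 136.0 mol
n/ν for NH3 = 126.2/4 = 31.55
n/ν for O2 = 136.0/5 = 27.20
Smallest n/ν is O2 → limiting reagent.
n(H2O) = (6/5) × 136.0 = 163.2 mol

163 mol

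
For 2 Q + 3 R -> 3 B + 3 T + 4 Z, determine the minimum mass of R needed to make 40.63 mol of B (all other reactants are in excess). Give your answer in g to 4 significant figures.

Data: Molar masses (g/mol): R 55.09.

2238 g

n(B) = 40.63 mol
n(R) = (3/3) × 40.63 = 40.63 mol
mass = 40.63 × 55.09 = 2238 g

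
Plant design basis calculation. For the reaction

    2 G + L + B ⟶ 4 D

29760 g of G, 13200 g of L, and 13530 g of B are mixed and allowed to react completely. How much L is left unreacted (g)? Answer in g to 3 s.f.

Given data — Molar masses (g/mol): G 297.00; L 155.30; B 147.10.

5420 g

n(G) = 29760 / 297.00 = 100.2 mol
n(L) = 13200 / 155.30 = 85.00 mol
n(B) = 13530 / 147.10 = 91.98 mol
n/ν for G = 100.2/2 = 50.10
n/ν for L = 85.00/1 = 85.00
n/ν for B = 91.98/1 = 91.98
Smallest n/ν is G → limiting reagent.
L consumed = (1/2) × 100.2 = 50.10 mol
L remaining = 85.00 − 50.10 = 34.90 mol
mass = 34.90 × 155.30 = 5420 g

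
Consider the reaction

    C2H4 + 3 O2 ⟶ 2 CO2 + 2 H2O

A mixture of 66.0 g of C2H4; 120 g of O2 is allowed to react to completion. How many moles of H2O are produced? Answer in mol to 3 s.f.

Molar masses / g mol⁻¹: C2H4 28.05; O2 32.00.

2.50 mol

n(C2H4) = 66.00 / 28.05 = 2.353 mol
n(O2) = 120.0 / 32.00 = 3.750 mol
n/ν → C2H4: 2.353, O2: 1.250; O2 is limiting.
n(H2O) = (2/3) × 3.750 = 2.500 mol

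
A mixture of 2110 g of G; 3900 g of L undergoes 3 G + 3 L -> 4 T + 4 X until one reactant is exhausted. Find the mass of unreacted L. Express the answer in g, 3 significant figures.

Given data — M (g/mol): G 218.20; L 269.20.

n(G) = 2110 / 218.20 = 9.670 mol
n(L) = 3900 / 269.20 = 14.49 mol
n/ν → G: 3.223, L: 4.830; G is limiting.
L consumed = (3/3) × 9.670 = 9.670 mol
L remaining = 14.49 − 9.670 = 4.820 mol
mass = 4.820 × 269.20 = 1298 g

1300 g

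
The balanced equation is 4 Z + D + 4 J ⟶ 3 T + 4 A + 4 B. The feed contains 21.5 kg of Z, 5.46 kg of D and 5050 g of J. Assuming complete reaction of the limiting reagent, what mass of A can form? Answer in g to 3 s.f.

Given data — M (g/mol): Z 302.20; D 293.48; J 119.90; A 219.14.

9230 g

n(Z) = 21.50×1000 / 302.20 = 71.14 mol
n(D) = 5.460×1000 / 293.48 = 18.60 mol
n(J) = 5050 / 119.90 = 42.12 mol
n/ν → Z: 17.79, D: 18.60, J: 10.53; J is limiting.
n(A) = (4/4) × 42.12 = 42.12 mol
mass = 42.12 × 219.14 = 9230 g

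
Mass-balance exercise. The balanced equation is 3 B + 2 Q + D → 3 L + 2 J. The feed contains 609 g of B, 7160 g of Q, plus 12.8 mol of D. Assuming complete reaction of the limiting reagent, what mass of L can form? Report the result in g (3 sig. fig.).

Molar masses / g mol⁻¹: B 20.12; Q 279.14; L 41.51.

1260 g

n(B) = 609.0 / 20.12 = 30.27 mol
n(Q) = 7160 / 279.14 = 25.65 mol
n(D) = 12.80 mol
n/ν for B = 30.27/3 = 10.09
n/ν for Q = 25.65/2 = 12.83
n/ν for D = 12.80/1 = 12.80
Smallest n/ν is B → limiting reagent.
n(L) = (3/3) × 30.27 = 30.27 mol
mass = 30.27 × 41.51 = 1257 g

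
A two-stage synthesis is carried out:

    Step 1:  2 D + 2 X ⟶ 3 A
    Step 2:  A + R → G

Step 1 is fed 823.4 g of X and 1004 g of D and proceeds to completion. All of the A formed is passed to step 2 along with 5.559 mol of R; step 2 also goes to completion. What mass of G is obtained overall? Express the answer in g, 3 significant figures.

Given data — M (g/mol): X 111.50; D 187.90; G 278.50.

Step 1:
n(X) = 823.4 / 111.50 = 7.385 mol
n(D) = 1004 / 187.90 = 5.343 mol
n/ν for X = 7.385/2 = 3.693
n/ν for D = 5.343/2 = 2.672
Smallest n/ν is D → limiting reagent.
n(A) produced = (3/2) × 5.343 = 8.015 mol
Step 2:
n(A) available = 8.015 mol
n(R) = 5.559 mol
n/ν for A = 8.015/1 = 8.015
n/ν for R = 5.559/1 = 5.559
Smallest n/ν is R → limiting reagent.
n(G) = (1/1) × 5.559 = 5.559 mol
mass = 5.559 × 278.50 = 1548 g

1550 g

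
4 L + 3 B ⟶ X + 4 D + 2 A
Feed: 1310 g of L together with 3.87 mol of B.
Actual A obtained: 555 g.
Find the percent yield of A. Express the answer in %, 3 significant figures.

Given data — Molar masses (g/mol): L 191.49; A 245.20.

n(L) = 1310 / 191.49 = 6.841 mol
n(B) = 3.870 mol
n/ν for L = 6.841/4 = 1.710
n/ν for B = 3.870/3 = 1.290
Smallest n/ν is B → limiting reagent.
theoretical n(A) = (2/3) × 3.870 = 2.580 mol → 632.6 g
% yield = 555 / 632.6 × 100 = 87.73 %

87.7 %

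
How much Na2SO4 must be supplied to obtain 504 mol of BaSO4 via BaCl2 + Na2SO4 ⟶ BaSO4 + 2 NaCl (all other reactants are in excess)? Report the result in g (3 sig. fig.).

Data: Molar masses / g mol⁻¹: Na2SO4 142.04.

n(BaSO4) = 504.0 mol
n(Na2SO4) = (1/1) × 504.0 = 504.0 mol
mass = 504.0 × 142.04 = 71590 g

71600 g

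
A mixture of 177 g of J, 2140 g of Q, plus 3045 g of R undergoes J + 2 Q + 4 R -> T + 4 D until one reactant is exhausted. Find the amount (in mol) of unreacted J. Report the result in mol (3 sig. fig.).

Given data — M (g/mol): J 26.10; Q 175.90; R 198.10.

2.94 mol

n(J) = 177.0 / 26.10 = 6.782 mol
n(Q) = 2140 / 175.90 = 12.17 mol
n(R) = 3045 / 198.10 = 15.37 mol
n/ν for J = 6.782/1 = 6.782
n/ν for Q = 12.17/2 = 6.085
n/ν for R = 15.37/4 = 3.843
Smallest n/ν is R → limiting reagent.
J consumed = (1/4) × 15.37 = 3.843 mol
J remaining = 6.782 − 3.843 = 2.939 mol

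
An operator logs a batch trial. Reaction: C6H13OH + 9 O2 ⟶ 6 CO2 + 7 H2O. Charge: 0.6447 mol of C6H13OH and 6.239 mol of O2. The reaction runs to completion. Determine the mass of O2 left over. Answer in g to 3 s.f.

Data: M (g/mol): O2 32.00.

14.0 g

n(C6H13OH) = 0.6447 mol
n(O2) = 6.239 mol
n/ν for C6H13OH = 0.6447/1 = 0.6447
n/ν for O2 = 6.239/9 = 0.6932
Smallest n/ν is C6H13OH → limiting reagent.
O2 consumed = (9/1) × 0.6447 = 5.802 mol
O2 remaining = 6.239 − 5.802 = 0.4370 mol
mass = 0.4370 × 32.00 = 13.98 g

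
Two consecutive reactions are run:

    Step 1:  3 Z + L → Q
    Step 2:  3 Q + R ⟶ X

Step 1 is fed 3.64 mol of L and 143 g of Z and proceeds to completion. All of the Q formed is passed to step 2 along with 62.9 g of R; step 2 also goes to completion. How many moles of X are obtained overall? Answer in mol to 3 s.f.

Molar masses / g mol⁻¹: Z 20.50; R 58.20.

Step 1:
n(L) = 3.640 mol
n(Z) = 143.0 / 20.50 = 6.976 mol
n/ν for L = 3.640/1 = 3.640
n/ν for Z = 6.976/3 = 2.325
Smallest n/ν is Z → limiting reagent.
n(Q) produced = (1/3) × 6.976 = 2.325 mol
Step 2:
n(Q) available = 2.325 mol
n(R) = 62.90 / 58.20 = 1.081 mol
n/ν for Q = 2.325/3 = 0.7750
n/ν for R = 1.081/1 = 1.081
Smallest n/ν is Q → limiting reagent.
n(X) = (1/3) × 2.325 = 0.7750 mol

0.775 mol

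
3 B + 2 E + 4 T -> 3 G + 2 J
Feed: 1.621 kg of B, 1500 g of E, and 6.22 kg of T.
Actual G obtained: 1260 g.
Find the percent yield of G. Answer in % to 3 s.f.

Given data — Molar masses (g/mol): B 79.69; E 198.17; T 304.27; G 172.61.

64.3 %

n(B) = 1.621×1000 / 79.69 = 20.34 mol
n(E) = 1500 / 198.17 = 7.569 mol
n(T) = 6.220×1000 / 304.27 = 20.44 mol
n/ν for B = 20.34/3 = 6.780
n/ν for E = 7.569/2 = 3.785
n/ν for T = 20.44/4 = 5.110
Smallest n/ν is E → limiting reagent.
theoretical n(G) = (3/2) × 7.569 = 11.35 mol → 1959 g
% yield = 1260 / 1959 × 100 = 64.32 %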